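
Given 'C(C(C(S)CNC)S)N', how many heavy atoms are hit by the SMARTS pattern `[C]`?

The query [C] means: uppercase C matches aliphatic (non-aromatic) carbon only.
Check the 9 heavy atoms by environment: 5× C → match; 2× S → no; 2× N → no.
That gives 5 matching atoms.

5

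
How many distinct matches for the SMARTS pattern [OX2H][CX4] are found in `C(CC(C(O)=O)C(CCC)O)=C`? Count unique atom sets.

[OX2H][CX4] is the SMARTS for an aliphatic alcohol: a hydroxyl oxygen bound to an sp3 (X4) carbon.
Exactly one fragment in the molecule meets all constraints, giving 1 match.

1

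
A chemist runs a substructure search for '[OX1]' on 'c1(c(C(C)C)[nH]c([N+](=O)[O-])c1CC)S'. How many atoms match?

The query [OX1] means: aliphatic oxygen with one total connection — typically a carbonyl =O or an oxide.
Check the 14 heavy atoms by environment: 1× n (aromatic, X3) → no; 4× c (aromatic, X3) → no; 1× S (X2) → no; 5× C (X4) → no; 1× N (charge +1, X3) → no; 1× O (charge -1, X1) → match; 1× O (X1) → match.
Summing the matching environments: 1 + 1 = 2 matching atoms.

2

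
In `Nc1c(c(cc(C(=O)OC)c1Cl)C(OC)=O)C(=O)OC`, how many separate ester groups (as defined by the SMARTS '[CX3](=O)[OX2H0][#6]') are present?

3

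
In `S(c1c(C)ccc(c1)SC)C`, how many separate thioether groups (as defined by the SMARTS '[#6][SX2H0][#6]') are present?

2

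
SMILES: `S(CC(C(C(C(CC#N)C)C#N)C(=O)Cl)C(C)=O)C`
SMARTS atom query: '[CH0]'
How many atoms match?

4

The query [CH0] means: aliphatic carbon with no attached hydrogen.
Check the 19 heavy atoms by environment: 2× C (H2) → no; 4× C (H1) → no; 4× C (H0) → match; 2× N (H0) → no; 3× C (H3) → no; 1× S (H0) → no; 2× O (H0) → no; 1× Cl (H0) → no.
That gives 4 matching atoms.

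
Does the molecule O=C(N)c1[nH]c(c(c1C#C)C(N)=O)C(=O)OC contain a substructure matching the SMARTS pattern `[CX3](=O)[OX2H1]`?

The pattern [CX3](=O)[OX2H1] describes an sp2 carbon double-bonded to O and single-bonded to an -OH oxygen — a carboxylic acid.
The closest candidate here is a methyl-ester group (-C(=O)OCH3), but the singly-bonded O has no H (OX2H0, not OX2H1). No other fragment satisfies the full query, so there is no match.

No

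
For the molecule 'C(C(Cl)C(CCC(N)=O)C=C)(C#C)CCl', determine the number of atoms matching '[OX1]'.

1

Check the 15 heavy atoms by environment: 6× C (X4) → no; 3× C (X3) → no; 1× O (X1) → match; 1× N (X3) → no; 2× C (X2) → no; 2× Cl (X1) → no.
That gives 1 matching atom.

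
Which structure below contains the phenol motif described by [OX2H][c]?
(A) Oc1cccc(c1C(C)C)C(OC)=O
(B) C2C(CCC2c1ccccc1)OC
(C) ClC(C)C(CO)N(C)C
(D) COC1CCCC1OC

[OX2H][c] describes a hydroxyl oxygen attached to an aromatic carbon (a phenol).
(A) contains a hydroxyl group (-OH), which satisfies every atom and bond constraint.
(B) has a methoxy ether (-OCH3) but the oxygen has H0, not H1.
(C) has a hydroxyl group (-OH) but the -OH is on an aliphatic carbon, not an aromatic c.
(D) has a methoxy ether (-OCH3) but the oxygen has H0, not H1.
So the answer is (A).

A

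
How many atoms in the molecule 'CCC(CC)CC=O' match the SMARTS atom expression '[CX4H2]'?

3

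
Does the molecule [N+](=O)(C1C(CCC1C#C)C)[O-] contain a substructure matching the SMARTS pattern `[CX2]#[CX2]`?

The pattern [CX2]#[CX2] describes a carbon-carbon triple bond — an alkyne.
The molecule carries an ethynyl group (-C#CH), whose atoms satisfy every constraint of the query, so the pattern matches.

Yes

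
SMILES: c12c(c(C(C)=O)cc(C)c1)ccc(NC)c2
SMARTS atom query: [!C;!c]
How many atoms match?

Check the 16 heavy atoms by environment: 10× c (aromatic) → no; 4× C → no; 1× N → match; 1× O → match.
Summing the matching environments: 1 + 1 = 2 matching atoms.

2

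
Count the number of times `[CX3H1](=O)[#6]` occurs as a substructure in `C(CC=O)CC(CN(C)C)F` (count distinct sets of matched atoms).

1

[CX3H1](=O)[#6] is the SMARTS for an aldehyde: an sp2 carbon with one H, double-bonded to O and single-bonded to carbon.
Exactly one fragment in the molecule meets all constraints, giving 1 match.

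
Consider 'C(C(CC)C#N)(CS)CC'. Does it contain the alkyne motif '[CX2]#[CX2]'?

No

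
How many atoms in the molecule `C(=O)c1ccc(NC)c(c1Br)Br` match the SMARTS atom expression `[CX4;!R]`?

1

Check the 12 heavy atoms by environment: 6× c (aromatic, X3, in 6-ring) → no; 1× C (X3, acyclic) → no; 1× O (X1, acyclic) → no; 2× Br (X1, acyclic) → no; 1× N (X3, acyclic) → no; 1× C (X4, acyclic) → match.
That gives 1 matching atom.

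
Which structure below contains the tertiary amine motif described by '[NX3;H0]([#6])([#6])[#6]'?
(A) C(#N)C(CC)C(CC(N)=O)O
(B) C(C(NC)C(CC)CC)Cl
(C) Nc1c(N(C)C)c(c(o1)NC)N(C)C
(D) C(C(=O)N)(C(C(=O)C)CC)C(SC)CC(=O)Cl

C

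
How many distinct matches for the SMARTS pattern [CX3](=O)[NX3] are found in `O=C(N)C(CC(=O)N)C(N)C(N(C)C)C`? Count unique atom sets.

2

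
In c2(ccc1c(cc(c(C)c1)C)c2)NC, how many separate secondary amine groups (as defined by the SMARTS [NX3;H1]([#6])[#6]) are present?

1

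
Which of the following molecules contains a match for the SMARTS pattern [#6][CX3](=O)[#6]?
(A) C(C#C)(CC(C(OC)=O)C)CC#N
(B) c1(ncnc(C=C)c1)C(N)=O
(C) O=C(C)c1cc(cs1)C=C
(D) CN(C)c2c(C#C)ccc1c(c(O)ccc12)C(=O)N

C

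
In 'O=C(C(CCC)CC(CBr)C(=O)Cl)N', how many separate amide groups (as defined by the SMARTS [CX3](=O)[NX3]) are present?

[CX3](=O)[NX3] is the SMARTS for an amide: a carbonyl carbon bonded to a trivalent nitrogen.
Exactly one fragment in the molecule meets all constraints, giving 1 match.

1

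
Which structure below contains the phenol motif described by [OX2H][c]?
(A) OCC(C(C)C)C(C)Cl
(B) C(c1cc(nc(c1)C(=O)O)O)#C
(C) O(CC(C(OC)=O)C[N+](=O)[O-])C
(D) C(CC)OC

B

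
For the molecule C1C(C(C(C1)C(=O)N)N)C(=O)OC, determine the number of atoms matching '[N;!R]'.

Check the 13 heavy atoms by environment: 5× C (in 5-ring) → no; 3× C (acyclic) → no; 3× O (acyclic) → no; 2× N (acyclic) → match.
That gives 2 matching atoms.

2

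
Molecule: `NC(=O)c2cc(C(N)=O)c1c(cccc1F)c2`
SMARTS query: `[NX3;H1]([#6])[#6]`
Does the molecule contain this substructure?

The pattern [NX3;H1]([#6])[#6] describes a trivalent nitrogen with one H, bonded to two carbons — a secondary amine.
The closest candidate here is a primary amide (-C(=O)NH2), but the -C(=O)NH2 nitrogen has H2, not H1. No other fragment satisfies the full query, so there is no match.

No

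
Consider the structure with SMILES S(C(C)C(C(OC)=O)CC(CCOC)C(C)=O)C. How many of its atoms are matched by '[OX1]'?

2

The query [OX1] means: aliphatic oxygen with one total connection — typically a carbonyl =O or an oxide.
Check the 18 heavy atoms by environment: 11× C (X4) → no; 2× C (X3) → no; 2× O (X1) → match; 1× S (X2) → no; 2× O (X2) → no.
That gives 2 matching atoms.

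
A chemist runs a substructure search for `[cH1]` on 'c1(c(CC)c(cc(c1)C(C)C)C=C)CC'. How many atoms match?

2

The query [cH1] means: aromatic carbon bearing exactly one hydrogen.
Check the 15 heavy atoms by environment: 2× c (aromatic, H1) → match; 4× c (aromatic, H0) → no; 3× C (H2) → no; 4× C (H3) → no; 2× C (H1) → no.
That gives 2 matching atoms.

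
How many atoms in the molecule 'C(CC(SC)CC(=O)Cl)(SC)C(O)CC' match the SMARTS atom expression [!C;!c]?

5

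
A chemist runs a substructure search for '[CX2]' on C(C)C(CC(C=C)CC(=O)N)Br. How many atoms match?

0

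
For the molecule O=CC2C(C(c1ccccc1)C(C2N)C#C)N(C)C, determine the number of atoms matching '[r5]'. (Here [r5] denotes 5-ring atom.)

Check the 19 heavy atoms by environment: 5× C (in 5-ring) → match; 2× N (acyclic) → no; 5× C (acyclic) → no; 6× c (aromatic, in 6-ring) → no; 1× O (acyclic) → no.
That gives 5 matching atoms.

5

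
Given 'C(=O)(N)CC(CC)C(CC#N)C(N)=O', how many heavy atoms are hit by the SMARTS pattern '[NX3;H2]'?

2

The query [NX3;H2] means: aliphatic N with 3 total connections, two of them H — an -NH2 nitrogen (amine or amide).
Check the 14 heavy atoms by environment: 3× C (H2, X4) → no; 2× C (H1, X4) → no; 1× C (H0, X2) → no; 1× N (H0, X1) → no; 2× C (H0, X3) → no; 2× O (H0, X1) → no; 2× N (H2, X3) → match; 1× C (H3, X4) → no.
That gives 2 matching atoms.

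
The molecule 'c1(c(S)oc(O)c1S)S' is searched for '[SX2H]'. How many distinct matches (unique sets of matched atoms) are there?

[SX2H] is the SMARTS for a thiol: an aliphatic sulfur with two connections, one being H.
The molecule carries 3 separate instances of a thiol (-SH) meeting every constraint; each maps to a distinct set of atoms, giving 3 matches.

3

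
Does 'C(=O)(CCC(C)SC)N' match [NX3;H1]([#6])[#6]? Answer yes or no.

No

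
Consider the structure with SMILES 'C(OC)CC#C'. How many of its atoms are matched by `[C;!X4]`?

2

The query [C;!X4] means: aliphatic carbon that does not have four total connections.
Check the 6 heavy atoms by environment: 3× C (X4) → no; 1× O (X2) → no; 2× C (X2) → match.
That gives 2 matching atoms.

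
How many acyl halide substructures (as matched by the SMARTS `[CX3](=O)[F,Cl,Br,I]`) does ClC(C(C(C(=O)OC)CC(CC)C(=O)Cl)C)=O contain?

[CX3](=O)[F,Cl,Br,I] is the SMARTS for an acyl halide: a carbonyl carbon bonded to a halogen.
The molecule carries 2 separate instances of an acyl chloride (-C(=O)Cl) meeting every constraint; each maps to a distinct set of atoms, giving 2 matches.

2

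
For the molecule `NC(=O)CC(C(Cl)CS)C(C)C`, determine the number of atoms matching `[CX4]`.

7

Check the 12 heavy atoms by environment: 7× C (X4) → match; 1× S (X2) → no; 1× C (X3) → no; 1× O (X1) → no; 1× N (X3) → no; 1× Cl (X1) → no.
That gives 7 matching atoms.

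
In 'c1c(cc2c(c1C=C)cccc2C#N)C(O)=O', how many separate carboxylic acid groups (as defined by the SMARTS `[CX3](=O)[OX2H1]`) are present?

1

[CX3](=O)[OX2H1] is the SMARTS for a carboxylic acid: an sp2 carbon double-bonded to O and single-bonded to an -OH oxygen.
Exactly one fragment in the molecule meets all constraints, giving 1 match.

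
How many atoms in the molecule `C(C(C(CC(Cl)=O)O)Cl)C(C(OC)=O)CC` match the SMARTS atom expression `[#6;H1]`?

3

Check the 16 heavy atoms by environment: 2× C (H3) → no; 3× C (H2) → no; 3× C (H1) → match; 2× C (H0) → no; 3× O (H0) → no; 2× Cl (H0) → no; 1× O (H1) → no.
That gives 3 matching atoms.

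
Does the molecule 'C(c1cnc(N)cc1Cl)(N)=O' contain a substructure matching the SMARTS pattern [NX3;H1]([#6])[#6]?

No

The pattern [NX3;H1]([#6])[#6] describes a trivalent nitrogen with one H, bonded to two carbons — a secondary amine.
The closest candidate here is a primary amino group (-NH2), but the nitrogen has H2 and only one carbon neighbour. No other fragment satisfies the full query, so there is no match.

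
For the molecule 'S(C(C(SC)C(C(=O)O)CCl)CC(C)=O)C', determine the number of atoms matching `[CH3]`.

3

Check the 16 heavy atoms by environment: 2× C (H2) → no; 3× C (H1) → no; 2× C (H0) → no; 2× O (H0) → no; 3× C (H3) → match; 1× O (H1) → no; 2× S (H0) → no; 1× Cl (H0) → no.
That gives 3 matching atoms.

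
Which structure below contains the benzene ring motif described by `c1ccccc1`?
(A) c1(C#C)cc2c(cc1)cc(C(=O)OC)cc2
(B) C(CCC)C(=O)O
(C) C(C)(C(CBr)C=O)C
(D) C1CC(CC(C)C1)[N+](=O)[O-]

A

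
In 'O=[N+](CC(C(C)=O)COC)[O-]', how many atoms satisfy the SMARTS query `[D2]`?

3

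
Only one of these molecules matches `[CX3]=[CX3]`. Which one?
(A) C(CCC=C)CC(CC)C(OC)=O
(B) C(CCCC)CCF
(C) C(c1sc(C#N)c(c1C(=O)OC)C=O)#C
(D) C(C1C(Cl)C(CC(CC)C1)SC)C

A

[CX3]=[CX3] describes a non-aromatic C=C double bond between two sp2 carbons (an alkene).
(A) contains a vinyl group (-CH=CH2), which satisfies every atom and bond constraint.
(B) has an ethyl group (-CH2CH3) but its C-C bond is a single bond between CX4 carbons, not CX3=CX3.
(C) has an ethynyl group (-C#CH) but the C-C bond is a triple bond, not a double bond.
(D) has an ethyl group (-CH2CH3) but its C-C bond is a single bond between CX4 carbons, not CX3=CX3.
So the answer is (A).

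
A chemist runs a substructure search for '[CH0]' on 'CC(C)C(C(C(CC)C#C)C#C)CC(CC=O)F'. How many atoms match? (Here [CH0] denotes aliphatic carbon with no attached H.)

2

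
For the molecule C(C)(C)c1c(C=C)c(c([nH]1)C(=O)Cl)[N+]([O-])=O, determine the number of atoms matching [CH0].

Check the 16 heavy atoms by environment: 1× n (aromatic, H1) → no; 4× c (aromatic, H0) → no; 2× C (H1) → no; 2× C (H3) → no; 1× N (charge +1, H0) → no; 1× O (charge -1, H0) → no; 2× O (H0) → no; 1× C (H0) → match; 1× Cl (H0) → no; 1× C (H2) → no.
That gives 1 matching atom.

1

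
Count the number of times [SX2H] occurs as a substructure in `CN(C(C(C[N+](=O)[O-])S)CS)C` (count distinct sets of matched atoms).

2

[SX2H] is the SMARTS for a thiol: an aliphatic sulfur with two connections, one being H.
The molecule carries 2 separate instances of a thiol (-SH) meeting every constraint; each maps to a distinct set of atoms, giving 2 matches.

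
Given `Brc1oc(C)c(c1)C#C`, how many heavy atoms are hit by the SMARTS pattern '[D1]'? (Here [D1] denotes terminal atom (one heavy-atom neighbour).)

The query [D1] means: atom with exactly one heavy-atom neighbour (degree 1).
Check the 9 heavy atoms by environment: 1× o (aromatic, D2) → no; 3× c (aromatic, D3) → no; 1× c (aromatic, D2) → no; 1× Br (D1) → match; 2× C (D1) → match; 1× C (D2) → no.
Summing the matching environments: 1 + 2 = 3 matching atoms.

3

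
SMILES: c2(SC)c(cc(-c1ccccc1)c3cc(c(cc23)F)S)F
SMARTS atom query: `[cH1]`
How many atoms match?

8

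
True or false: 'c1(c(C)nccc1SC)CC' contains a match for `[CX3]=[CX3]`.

The pattern [CX3]=[CX3] describes a non-aromatic C=C double bond between two sp2 carbons — an alkene.
The closest candidate here is an ethyl group (-CH2CH3), but its C-C bond is a single bond between CX4 carbons, not CX3=CX3. No other fragment satisfies the full query, so there is no match.

False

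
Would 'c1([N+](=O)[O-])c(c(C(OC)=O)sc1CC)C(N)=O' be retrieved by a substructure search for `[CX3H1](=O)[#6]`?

No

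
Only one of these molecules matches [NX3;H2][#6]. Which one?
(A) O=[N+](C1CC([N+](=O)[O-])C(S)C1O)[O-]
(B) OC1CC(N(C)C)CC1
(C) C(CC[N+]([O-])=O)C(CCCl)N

C

[NX3;H2][#6] describes a trivalent nitrogen with two H attached to carbon (a primary amine).
(A) has a nitro group (-[N+](=O)[O-]) but the nitrogen is [N+] with no H, not NX3H2.
(B) has a dimethylamino group (-N(CH3)2) but the nitrogen has H0, not H2.
(C) contains a primary amino group (-NH2), which satisfies every atom and bond constraint.
So the answer is (C).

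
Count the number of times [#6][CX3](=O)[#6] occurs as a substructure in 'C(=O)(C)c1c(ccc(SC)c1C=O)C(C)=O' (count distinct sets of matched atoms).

2

[#6][CX3](=O)[#6] is the SMARTS for a ketone: a carbonyl carbon (no H) flanked by two carbons.
The molecule carries 2 separate instances of an acetyl/ketone group (-C(=O)CH3) meeting every constraint; each maps to a distinct set of atoms, giving 2 matches.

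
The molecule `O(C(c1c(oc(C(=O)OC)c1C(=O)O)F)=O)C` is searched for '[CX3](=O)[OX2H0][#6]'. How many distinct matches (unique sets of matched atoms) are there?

2

[CX3](=O)[OX2H0][#6] is the SMARTS for an ester: a carbonyl carbon bonded to an oxygen that is itself bonded to carbon (no H on that O).
The molecule carries 2 separate instances of a methyl-ester group (-C(=O)OCH3) meeting every constraint; each maps to a distinct set of atoms, giving 2 matches.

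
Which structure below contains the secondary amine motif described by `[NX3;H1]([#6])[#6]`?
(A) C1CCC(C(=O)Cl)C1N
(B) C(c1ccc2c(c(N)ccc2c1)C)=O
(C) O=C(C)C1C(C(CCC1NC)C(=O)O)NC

C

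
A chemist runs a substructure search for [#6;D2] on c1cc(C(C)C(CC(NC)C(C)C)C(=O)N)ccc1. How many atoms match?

6

The query [#6;D2] means: any carbon bonded to exactly two heavy atoms.
Check the 19 heavy atoms by environment: 4× C (D1) → no; 5× C (D3) → no; 1× C (D2) → match; 1× c (aromatic, D3) → no; 5× c (aromatic, D2) → match; 1× N (D2) → no; 1× O (D1) → no; 1× N (D1) → no.
Summing the matching environments: 1 + 5 = 6 matching atoms.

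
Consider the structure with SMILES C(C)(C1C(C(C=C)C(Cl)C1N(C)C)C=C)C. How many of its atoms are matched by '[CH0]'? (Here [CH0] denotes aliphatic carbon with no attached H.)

0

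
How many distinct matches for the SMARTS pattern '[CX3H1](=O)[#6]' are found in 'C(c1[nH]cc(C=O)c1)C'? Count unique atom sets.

1

[CX3H1](=O)[#6] is the SMARTS for an aldehyde: an sp2 carbon with one H, double-bonded to O and single-bonded to carbon.
Exactly one fragment in the molecule meets all constraints, giving 1 match.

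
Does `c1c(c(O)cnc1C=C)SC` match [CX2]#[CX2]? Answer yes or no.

No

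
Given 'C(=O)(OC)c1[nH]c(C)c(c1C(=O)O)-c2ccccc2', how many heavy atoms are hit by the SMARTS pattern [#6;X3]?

12

The query [#6;X3] means: any carbon (aromatic or not) with three total connections.
Check the 19 heavy atoms by environment: 1× n (aromatic, X3) → no; 10× c (aromatic, X3) → match; 2× C (X3) → match; 2× O (X1) → no; 2× O (X2) → no; 2× C (X4) → no.
Summing the matching environments: 10 + 2 = 12 matching atoms.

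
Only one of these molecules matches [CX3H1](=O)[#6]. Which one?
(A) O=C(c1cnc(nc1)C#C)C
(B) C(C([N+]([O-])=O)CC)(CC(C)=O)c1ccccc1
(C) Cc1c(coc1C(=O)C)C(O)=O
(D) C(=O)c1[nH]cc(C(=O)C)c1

D

[CX3H1](=O)[#6] describes an sp2 carbon with one H, double-bonded to O and single-bonded to carbon (an aldehyde).
(A) has an acetyl/ketone group (-C(=O)CH3) but the carbonyl carbon has H0 (two carbon neighbours), not H1.
(B) has an acetyl/ketone group (-C(=O)CH3) but the carbonyl carbon has H0 (two carbon neighbours), not H1.
(C) has a carboxylic acid group (-C(=O)OH) but the carbonyl carbon has H0 and is bonded to O, not H1.
(D) contains an aldehyde (-CHO), which satisfies every atom and bond constraint.
So the answer is (D).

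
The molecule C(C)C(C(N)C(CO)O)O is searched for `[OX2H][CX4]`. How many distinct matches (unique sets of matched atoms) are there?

3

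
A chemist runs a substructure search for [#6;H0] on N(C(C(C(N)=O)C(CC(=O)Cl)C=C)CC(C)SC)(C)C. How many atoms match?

2

The query [#6;H0] means: any carbon with no attached hydrogen.
Check the 20 heavy atoms by environment: 4× C (H3) → no; 5× C (H1) → no; 3× C (H2) → no; 2× C (H0) → match; 2× O (H0) → no; 1× N (H2) → no; 1× N (H0) → no; 1× Cl (H0) → no; 1× S (H0) → no.
That gives 2 matching atoms.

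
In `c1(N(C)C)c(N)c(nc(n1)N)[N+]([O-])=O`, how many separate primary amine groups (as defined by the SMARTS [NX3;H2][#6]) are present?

2

[NX3;H2][#6] is the SMARTS for a primary amine: a trivalent nitrogen with two H attached to carbon.
The molecule carries 2 separate instances of a primary amino group (-NH2) meeting every constraint; each maps to a distinct set of atoms, giving 2 matches.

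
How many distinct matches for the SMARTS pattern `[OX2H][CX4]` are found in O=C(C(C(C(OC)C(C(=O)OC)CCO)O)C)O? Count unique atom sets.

2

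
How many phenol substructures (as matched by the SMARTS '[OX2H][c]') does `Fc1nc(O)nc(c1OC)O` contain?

2

[OX2H][c] is the SMARTS for a phenol: a hydroxyl oxygen attached to an aromatic carbon.
The molecule carries 2 separate instances of a hydroxyl group (-OH) meeting every constraint; each maps to a distinct set of atoms, giving 2 matches.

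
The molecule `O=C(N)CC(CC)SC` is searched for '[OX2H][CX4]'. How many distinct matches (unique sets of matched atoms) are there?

0

[OX2H][CX4] is the SMARTS for an aliphatic alcohol: a hydroxyl oxygen bound to an sp3 (X4) carbon.
No fragment in the molecule satisfies every constraint, giving 0 matches.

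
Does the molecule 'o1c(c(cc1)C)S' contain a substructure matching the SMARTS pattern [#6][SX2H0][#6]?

No

The pattern [#6][SX2H0][#6] describes an aliphatic sulfur bridging two carbons with no H on the sulfur — a thioether.
The closest candidate here is a thiol (-SH), but the sulfur has H1, not H0 bridging two carbons. No other fragment satisfies the full query, so there is no match.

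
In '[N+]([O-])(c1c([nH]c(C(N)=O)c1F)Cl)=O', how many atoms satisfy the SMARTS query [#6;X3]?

The query [#6;X3] means: any carbon (aromatic or not) with three total connections.
Check the 13 heavy atoms by environment: 1× n (aromatic, X3) → no; 4× c (aromatic, X3) → match; 1× N (charge +1, X3) → no; 1× O (charge -1, X1) → no; 2× O (X1) → no; 1× C (X3) → match; 1× N (X3) → no; 1× F (X1) → no; 1× Cl (X1) → no.
Summing the matching environments: 4 + 1 = 5 matching atoms.

5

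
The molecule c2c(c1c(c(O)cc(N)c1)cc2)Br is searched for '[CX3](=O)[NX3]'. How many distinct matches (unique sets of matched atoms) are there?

0

[CX3](=O)[NX3] is the SMARTS for an amide: a carbonyl carbon bonded to a trivalent nitrogen.
The molecule has a primary amino group (-NH2), but the -NH2 is not attached to a carbonyl carbon; nothing else fits, so there are 0 matches.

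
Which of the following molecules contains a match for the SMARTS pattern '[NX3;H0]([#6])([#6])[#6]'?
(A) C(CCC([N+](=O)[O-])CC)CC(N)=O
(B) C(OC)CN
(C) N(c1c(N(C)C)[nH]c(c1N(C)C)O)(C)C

C

[NX3;H0]([#6])([#6])[#6] describes a trivalent nitrogen with no H, bonded to three carbons (a tertiary amine).
(A) has a primary amide (-C(=O)NH2) but the amide nitrogen has H2 and only one carbon neighbour.
(B) has a primary amino group (-NH2) but the nitrogen has H2, not H0 with three carbons.
(C) contains a dimethylamino group (-N(CH3)2), which satisfies every atom and bond constraint.
So the answer is (C).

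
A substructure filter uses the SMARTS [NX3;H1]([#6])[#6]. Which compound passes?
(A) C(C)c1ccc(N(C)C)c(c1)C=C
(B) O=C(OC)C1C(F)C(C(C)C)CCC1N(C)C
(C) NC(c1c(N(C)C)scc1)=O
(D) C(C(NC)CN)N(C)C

D

[NX3;H1]([#6])[#6] describes a trivalent nitrogen with one H, bonded to two carbons (a secondary amine).
(A) has a dimethylamino group (-N(CH3)2) but the nitrogen has H0, not H1.
(B) has a dimethylamino group (-N(CH3)2) but the nitrogen has H0, not H1.
(C) has a primary amide (-C(=O)NH2) but the -C(=O)NH2 nitrogen has H2, not H1.
(D) contains an N-methylamino group (-NHCH3), which satisfies every atom and bond constraint.
So the answer is (D).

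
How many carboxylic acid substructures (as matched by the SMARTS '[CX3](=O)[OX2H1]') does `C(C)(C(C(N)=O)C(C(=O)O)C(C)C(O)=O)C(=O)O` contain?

3

[CX3](=O)[OX2H1] is the SMARTS for a carboxylic acid: an sp2 carbon double-bonded to O and single-bonded to an -OH oxygen.
The molecule carries 3 separate instances of a carboxylic acid group (-C(=O)OH) meeting every constraint; each maps to a distinct set of atoms, giving 3 matches.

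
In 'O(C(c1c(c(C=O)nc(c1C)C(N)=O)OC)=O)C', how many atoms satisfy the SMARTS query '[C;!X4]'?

3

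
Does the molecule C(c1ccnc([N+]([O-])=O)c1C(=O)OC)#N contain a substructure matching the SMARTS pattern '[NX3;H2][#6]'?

The pattern [NX3;H2][#6] describes a trivalent nitrogen with two H attached to carbon — a primary amine.
The closest candidate here is a nitro group (-[N+](=O)[O-]), but the nitrogen is [N+] with no H, not NX3H2. No other fragment satisfies the full query, so there is no match.

No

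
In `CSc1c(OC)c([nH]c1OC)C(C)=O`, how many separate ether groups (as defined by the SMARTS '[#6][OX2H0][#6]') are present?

2

[#6][OX2H0][#6] is the SMARTS for an ether: an aliphatic oxygen bridging two carbons with no H on the oxygen.
The molecule carries 2 separate instances of a methoxy ether (-OCH3) meeting every constraint; each maps to a distinct set of atoms, giving 2 matches.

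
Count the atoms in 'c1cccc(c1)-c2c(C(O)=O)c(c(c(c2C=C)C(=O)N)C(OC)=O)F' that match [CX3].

The query [CX3] means: C with X3: aliphatic carbon with exactly 3 total connections.
Check the 25 heavy atoms by environment: 12× c (aromatic, X3) → no; 5× C (X3) → match; 3× O (X1) → no; 1× N (X3) → no; 2× O (X2) → no; 1× F (X1) → no; 1× C (X4) → no.
That gives 5 matching atoms.

5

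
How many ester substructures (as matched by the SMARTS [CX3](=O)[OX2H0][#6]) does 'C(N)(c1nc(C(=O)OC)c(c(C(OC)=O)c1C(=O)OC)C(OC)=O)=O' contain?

[CX3](=O)[OX2H0][#6] is the SMARTS for an ester: a carbonyl carbon bonded to an oxygen that is itself bonded to carbon (no H on that O).
The molecule carries 4 separate instances of a methyl-ester group (-C(=O)OCH3) meeting every constraint; each maps to a distinct set of atoms, giving 4 matches.

4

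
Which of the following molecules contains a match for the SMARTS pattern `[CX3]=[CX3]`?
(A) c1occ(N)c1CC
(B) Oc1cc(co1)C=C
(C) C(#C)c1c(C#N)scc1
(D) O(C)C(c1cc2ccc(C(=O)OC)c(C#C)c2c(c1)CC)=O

B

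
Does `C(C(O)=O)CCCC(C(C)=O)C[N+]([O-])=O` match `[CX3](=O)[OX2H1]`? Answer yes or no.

Yes

The pattern [CX3](=O)[OX2H1] describes an sp2 carbon double-bonded to O and single-bonded to an -OH oxygen — a carboxylic acid.
The molecule carries a carboxylic acid group (-C(=O)OH), whose atoms satisfy every constraint of the query, so the pattern matches.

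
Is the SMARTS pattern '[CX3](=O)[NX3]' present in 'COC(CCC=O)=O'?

The pattern [CX3](=O)[NX3] describes a carbonyl carbon bonded to a trivalent nitrogen — an amide.
The closest candidate here is a methyl-ester group (-C(=O)OCH3), but the carbonyl is bonded to O, not to an NX3 nitrogen. No other fragment satisfies the full query, so there is no match.

No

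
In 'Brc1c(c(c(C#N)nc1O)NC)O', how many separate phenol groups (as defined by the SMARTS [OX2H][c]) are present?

2

[OX2H][c] is the SMARTS for a phenol: a hydroxyl oxygen attached to an aromatic carbon.
The molecule carries 2 separate instances of a hydroxyl group (-OH) meeting every constraint; each maps to a distinct set of atoms, giving 2 matches.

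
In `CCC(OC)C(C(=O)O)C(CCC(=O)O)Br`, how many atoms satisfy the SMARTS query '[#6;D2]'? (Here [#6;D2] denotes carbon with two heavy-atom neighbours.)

The query [#6;D2] means: any carbon bonded to exactly two heavy atoms.
Check the 16 heavy atoms by environment: 2× C (D1) → no; 3× C (D2) → match; 5× C (D3) → no; 1× O (D2) → no; 1× Br (D1) → no; 4× O (D1) → no.
That gives 3 matching atoms.

3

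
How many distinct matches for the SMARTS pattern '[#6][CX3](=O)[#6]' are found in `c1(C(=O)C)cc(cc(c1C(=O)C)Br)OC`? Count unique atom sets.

2

[#6][CX3](=O)[#6] is the SMARTS for a ketone: a carbonyl carbon (no H) flanked by two carbons.
The molecule carries 2 separate instances of an acetyl/ketone group (-C(=O)CH3) meeting every constraint; each maps to a distinct set of atoms, giving 2 matches.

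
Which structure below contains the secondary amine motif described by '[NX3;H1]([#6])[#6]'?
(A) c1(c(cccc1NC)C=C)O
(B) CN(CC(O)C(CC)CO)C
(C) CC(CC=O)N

[NX3;H1]([#6])[#6] describes a trivalent nitrogen with one H, bonded to two carbons (a secondary amine).
(A) contains an N-methylamino group (-NHCH3), which satisfies every atom and bond constraint.
(B) has a dimethylamino group (-N(CH3)2) but the nitrogen has H0, not H1.
(C) has a primary amino group (-NH2) but the nitrogen has H2 and only one carbon neighbour.
So the answer is (A).

A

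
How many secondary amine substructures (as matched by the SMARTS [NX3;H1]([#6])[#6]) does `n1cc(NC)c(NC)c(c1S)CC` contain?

[NX3;H1]([#6])[#6] is the SMARTS for a secondary amine: a trivalent nitrogen with one H, bonded to two carbons.
The molecule carries 2 separate instances of an N-methylamino group (-NHCH3) meeting every constraint; each maps to a distinct set of atoms, giving 2 matches.

2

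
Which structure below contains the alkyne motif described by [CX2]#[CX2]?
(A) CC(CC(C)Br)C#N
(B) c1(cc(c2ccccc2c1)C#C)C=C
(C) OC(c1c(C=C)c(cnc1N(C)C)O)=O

[CX2]#[CX2] describes a carbon-carbon triple bond (an alkyne).
(A) has a nitrile (-C#N) but the triple bond is C#N, not C#C.
(B) contains an ethynyl group (-C#CH), which satisfies every atom and bond constraint.
(C) has a vinyl group (-CH=CH2) but the C=C is a double bond; both carbons are CX3, not CX2.
So the answer is (B).

B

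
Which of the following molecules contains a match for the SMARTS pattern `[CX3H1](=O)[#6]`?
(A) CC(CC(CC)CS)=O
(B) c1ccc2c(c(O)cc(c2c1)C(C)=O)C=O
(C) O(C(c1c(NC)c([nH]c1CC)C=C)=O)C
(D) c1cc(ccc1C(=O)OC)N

[CX3H1](=O)[#6] describes an sp2 carbon with one H, double-bonded to O and single-bonded to carbon (an aldehyde).
(A) has an acetyl/ketone group (-C(=O)CH3) but the carbonyl carbon has H0 (two carbon neighbours), not H1.
(B) contains an aldehyde (-CHO), which satisfies every atom and bond constraint.
(C) has a methyl-ester group (-C(=O)OCH3) but the carbonyl carbon has H0, not H1.
(D) has a methyl-ester group (-C(=O)OCH3) but the carbonyl carbon has H0, not H1.
So the answer is (B).

B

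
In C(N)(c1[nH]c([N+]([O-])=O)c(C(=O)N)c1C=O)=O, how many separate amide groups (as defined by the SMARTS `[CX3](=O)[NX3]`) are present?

[CX3](=O)[NX3] is the SMARTS for an amide: a carbonyl carbon bonded to a trivalent nitrogen.
The molecule carries 2 separate instances of a primary amide (-C(=O)NH2) meeting every constraint; each maps to a distinct set of atoms, giving 2 matches.

2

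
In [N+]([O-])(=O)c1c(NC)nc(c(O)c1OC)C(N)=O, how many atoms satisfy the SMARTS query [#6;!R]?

The query [#6;!R] means: carbon not in any ring.
Check the 17 heavy atoms by environment: 1× n (aromatic, in 6-ring) → no; 5× c (aromatic, in 6-ring) → no; 1× N (charge +1, acyclic) → no; 1× O (charge -1, acyclic) → no; 4× O (acyclic) → no; 3× C (acyclic) → match; 2× N (acyclic) → no.
That gives 3 matching atoms.

3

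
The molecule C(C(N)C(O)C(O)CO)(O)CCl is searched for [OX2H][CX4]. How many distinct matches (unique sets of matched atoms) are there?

4

[OX2H][CX4] is the SMARTS for an aliphatic alcohol: a hydroxyl oxygen bound to an sp3 (X4) carbon.
The molecule carries 4 separate instances of a hydroxyl group (-OH) meeting every constraint; each maps to a distinct set of atoms, giving 4 matches.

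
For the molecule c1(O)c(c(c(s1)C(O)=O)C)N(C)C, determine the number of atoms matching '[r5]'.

5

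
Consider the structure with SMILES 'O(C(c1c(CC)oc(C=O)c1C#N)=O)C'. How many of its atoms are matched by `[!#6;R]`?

1

The query [!#6;R] means: non-carbon atom that is part of a ring.
Check the 15 heavy atoms by environment: 1× o (aromatic, in 5-ring) → match; 4× c (aromatic, in 5-ring) → no; 6× C (acyclic) → no; 3× O (acyclic) → no; 1× N (acyclic) → no.
That gives 1 matching atom.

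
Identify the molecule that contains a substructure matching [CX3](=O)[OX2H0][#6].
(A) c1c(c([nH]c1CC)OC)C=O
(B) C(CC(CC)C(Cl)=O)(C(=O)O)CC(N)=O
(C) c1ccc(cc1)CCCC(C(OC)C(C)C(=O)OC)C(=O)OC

[CX3](=O)[OX2H0][#6] describes a carbonyl carbon bonded to an oxygen that is itself bonded to carbon (no H on that O) (an ester).
(A) has a methoxy ether (-OCH3) but the ether oxygen is not adjacent to a C=O carbon.
(B) has a primary amide (-C(=O)NH2) but the carbonyl is bonded to N, not to an O-C linkage.
(C) contains a methyl-ester group (-C(=O)OCH3), which satisfies every atom and bond constraint.
So the answer is (C).

C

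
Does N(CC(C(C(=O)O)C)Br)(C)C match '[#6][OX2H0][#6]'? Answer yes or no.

The pattern [#6][OX2H0][#6] describes an aliphatic oxygen bridging two carbons with no H on the oxygen — an ether.
The closest candidate here is a carboxylic acid group (-C(=O)OH), but the -OH oxygen has H1; the =O is OX1, not OX2. No other fragment satisfies the full query, so there is no match.

No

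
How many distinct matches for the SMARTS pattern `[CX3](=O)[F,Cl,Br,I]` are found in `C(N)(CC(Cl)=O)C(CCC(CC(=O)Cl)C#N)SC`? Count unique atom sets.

2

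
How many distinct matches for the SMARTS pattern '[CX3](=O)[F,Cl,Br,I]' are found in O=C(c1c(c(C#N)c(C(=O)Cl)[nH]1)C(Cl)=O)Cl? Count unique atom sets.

[CX3](=O)[F,Cl,Br,I] is the SMARTS for an acyl halide: a carbonyl carbon bonded to a halogen.
The molecule carries 3 separate instances of an acyl chloride (-C(=O)Cl) meeting every constraint; each maps to a distinct set of atoms, giving 3 matches.

3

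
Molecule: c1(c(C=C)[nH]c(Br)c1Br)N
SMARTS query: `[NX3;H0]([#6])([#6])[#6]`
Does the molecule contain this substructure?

The pattern [NX3;H0]([#6])([#6])[#6] describes a trivalent nitrogen with no H, bonded to three carbons — a tertiary amine.
The closest candidate here is a primary amino group (-NH2), but the nitrogen has H2, not H0 with three carbons. No other fragment satisfies the full query, so there is no match.

No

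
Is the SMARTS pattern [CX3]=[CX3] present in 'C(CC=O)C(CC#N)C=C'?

The pattern [CX3]=[CX3] describes a non-aromatic C=C double bond between two sp2 carbons — an alkene.
The molecule carries a vinyl group (-CH=CH2), whose atoms satisfy every constraint of the query, so the pattern matches.

Yes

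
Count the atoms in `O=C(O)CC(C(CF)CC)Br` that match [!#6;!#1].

4

The query [!#6;!#1] means: not carbon and not hydrogen — any heteroatom.
Check the 11 heavy atoms by environment: 7× C → no; 2× O → match; 1× F → match; 1× Br → match.
Summing the matching environments: 2 + 1 + 1 = 4 matching atoms.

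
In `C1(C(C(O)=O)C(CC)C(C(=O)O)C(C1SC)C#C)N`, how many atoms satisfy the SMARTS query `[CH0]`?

3

The query [CH0] means: aliphatic carbon with no attached hydrogen.
Check the 19 heavy atoms by environment: 7× C (H1) → no; 3× C (H0) → match; 2× O (H0) → no; 2× O (H1) → no; 1× S (H0) → no; 2× C (H3) → no; 1× C (H2) → no; 1× N (H2) → no.
That gives 3 matching atoms.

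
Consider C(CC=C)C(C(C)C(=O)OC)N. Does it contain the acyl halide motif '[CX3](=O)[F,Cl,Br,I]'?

No

The pattern [CX3](=O)[F,Cl,Br,I] describes a carbonyl carbon bonded to a halogen — an acyl halide.
The closest candidate here is a methyl-ester group (-C(=O)OCH3), but the carbonyl is bonded to -O-C, not to a halogen. No other fragment satisfies the full query, so there is no match.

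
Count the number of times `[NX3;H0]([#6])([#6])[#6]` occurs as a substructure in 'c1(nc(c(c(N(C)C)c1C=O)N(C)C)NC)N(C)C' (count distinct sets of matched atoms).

3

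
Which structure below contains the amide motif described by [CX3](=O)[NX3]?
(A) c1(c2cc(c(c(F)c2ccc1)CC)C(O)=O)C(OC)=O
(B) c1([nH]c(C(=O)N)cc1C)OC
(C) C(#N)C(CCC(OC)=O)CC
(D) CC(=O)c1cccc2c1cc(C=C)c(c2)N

B

[CX3](=O)[NX3] describes a carbonyl carbon bonded to a trivalent nitrogen (an amide).
(A) has a carboxylic acid group (-C(=O)OH) but the carbonyl is bonded to O, not to an NX3 nitrogen.
(B) contains a primary amide (-C(=O)NH2), which satisfies every atom and bond constraint.
(C) has a nitrile (-C#N) but the nitrile N is NX1 (triple-bonded), not NX3.
(D) has a primary amino group (-NH2) but the -NH2 is not attached to a carbonyl carbon.
So the answer is (B).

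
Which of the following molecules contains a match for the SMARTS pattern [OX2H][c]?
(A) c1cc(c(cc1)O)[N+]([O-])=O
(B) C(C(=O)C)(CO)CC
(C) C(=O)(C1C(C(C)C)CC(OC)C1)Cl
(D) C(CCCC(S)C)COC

[OX2H][c] describes a hydroxyl oxygen attached to an aromatic carbon (a phenol).
(A) contains a hydroxyl group (-OH), which satisfies every atom and bond constraint.
(B) has a hydroxyl group (-OH) but the -OH is on an aliphatic carbon, not an aromatic c.
(C) has a methoxy ether (-OCH3) but the oxygen has H0, not H1.
(D) has a methoxy ether (-OCH3) but the oxygen has H0, not H1.
So the answer is (A).

A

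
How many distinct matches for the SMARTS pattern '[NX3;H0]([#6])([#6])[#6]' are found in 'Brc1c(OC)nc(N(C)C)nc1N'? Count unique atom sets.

[NX3;H0]([#6])([#6])[#6] is the SMARTS for a tertiary amine: a trivalent nitrogen with no H, bonded to three carbons.
Exactly one fragment in the molecule meets all constraints, giving 1 match.

1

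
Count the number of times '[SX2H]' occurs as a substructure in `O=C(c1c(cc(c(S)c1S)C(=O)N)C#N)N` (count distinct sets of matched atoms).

2

[SX2H] is the SMARTS for a thiol: an aliphatic sulfur with two connections, one being H.
The molecule carries 2 separate instances of a thiol (-SH) meeting every constraint; each maps to a distinct set of atoms, giving 2 matches.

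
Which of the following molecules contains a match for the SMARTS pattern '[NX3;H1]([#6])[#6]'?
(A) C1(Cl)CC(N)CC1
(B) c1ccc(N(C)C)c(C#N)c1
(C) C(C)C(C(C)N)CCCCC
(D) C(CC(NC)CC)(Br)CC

D

[NX3;H1]([#6])[#6] describes a trivalent nitrogen with one H, bonded to two carbons (a secondary amine).
(A) has a primary amino group (-NH2) but the nitrogen has H2 and only one carbon neighbour.
(B) has a dimethylamino group (-N(CH3)2) but the nitrogen has H0, not H1.
(C) has a primary amino group (-NH2) but the nitrogen has H2 and only one carbon neighbour.
(D) contains an N-methylamino group (-NHCH3), which satisfies every atom and bond constraint.
So the answer is (D).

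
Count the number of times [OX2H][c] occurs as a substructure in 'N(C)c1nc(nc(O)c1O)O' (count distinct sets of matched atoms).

[OX2H][c] is the SMARTS for a phenol: a hydroxyl oxygen attached to an aromatic carbon.
The molecule carries 3 separate instances of a hydroxyl group (-OH) meeting every constraint; each maps to a distinct set of atoms, giving 3 matches.

3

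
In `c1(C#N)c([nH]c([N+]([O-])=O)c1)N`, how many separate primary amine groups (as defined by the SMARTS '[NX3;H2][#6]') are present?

1

[NX3;H2][#6] is the SMARTS for a primary amine: a trivalent nitrogen with two H attached to carbon.
Exactly one fragment in the molecule meets all constraints, giving 1 match.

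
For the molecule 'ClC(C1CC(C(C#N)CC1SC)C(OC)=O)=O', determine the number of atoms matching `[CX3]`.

2

Check the 17 heavy atoms by environment: 8× C (X4) → no; 1× S (X2) → no; 1× C (X2) → no; 1× N (X1) → no; 2× C (X3) → match; 2× O (X1) → no; 1× Cl (X1) → no; 1× O (X2) → no.
That gives 2 matching atoms.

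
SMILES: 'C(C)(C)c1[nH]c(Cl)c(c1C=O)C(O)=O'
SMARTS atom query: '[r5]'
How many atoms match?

5

Check the 14 heavy atoms by environment: 1× n (aromatic, in 5-ring) → match; 4× c (aromatic, in 5-ring) → match; 1× Cl (acyclic) → no; 5× C (acyclic) → no; 3× O (acyclic) → no.
Summing the matching environments: 1 + 4 = 5 matching atoms.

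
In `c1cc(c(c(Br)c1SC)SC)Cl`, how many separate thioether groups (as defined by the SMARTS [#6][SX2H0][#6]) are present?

2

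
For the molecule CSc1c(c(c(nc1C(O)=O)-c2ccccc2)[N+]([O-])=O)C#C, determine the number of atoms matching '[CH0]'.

Check the 22 heavy atoms by environment: 1× n (aromatic, H0) → no; 6× c (aromatic, H0) → no; 2× C (H0) → match; 1× C (H1) → no; 1× N (charge +1, H0) → no; 1× O (charge -1, H0) → no; 2× O (H0) → no; 1× S (H0) → no; 1× C (H3) → no; 1× O (H1) → no; 5× c (aromatic, H1) → no.
That gives 2 matching atoms.

2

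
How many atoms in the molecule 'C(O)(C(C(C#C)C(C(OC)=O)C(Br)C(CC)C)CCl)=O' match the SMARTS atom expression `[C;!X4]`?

The query [C;!X4] means: aliphatic carbon that does not have four total connections.
Check the 20 heavy atoms by environment: 10× C (X4) → no; 1× Br (X1) → no; 1× Cl (X1) → no; 2× C (X2) → match; 2× C (X3) → match; 2× O (X1) → no; 2× O (X2) → no.
Summing the matching environments: 2 + 2 = 4 matching atoms.

4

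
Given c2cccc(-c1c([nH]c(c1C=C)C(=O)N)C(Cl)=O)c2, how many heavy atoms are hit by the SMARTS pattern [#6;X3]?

14

Check the 19 heavy atoms by environment: 1× n (aromatic, X3) → no; 10× c (aromatic, X3) → match; 4× C (X3) → match; 2× O (X1) → no; 1× N (X3) → no; 1× Cl (X1) → no.
Summing the matching environments: 10 + 4 = 14 matching atoms.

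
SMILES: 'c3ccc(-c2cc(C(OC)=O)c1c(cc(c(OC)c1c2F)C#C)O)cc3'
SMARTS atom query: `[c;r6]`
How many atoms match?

16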